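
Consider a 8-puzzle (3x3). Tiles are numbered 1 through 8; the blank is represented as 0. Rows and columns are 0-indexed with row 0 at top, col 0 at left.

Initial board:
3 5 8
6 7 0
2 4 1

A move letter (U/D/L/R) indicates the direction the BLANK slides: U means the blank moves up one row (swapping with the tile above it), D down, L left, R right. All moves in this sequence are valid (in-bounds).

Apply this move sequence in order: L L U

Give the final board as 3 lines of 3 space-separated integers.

After move 1 (L):
3 5 8
6 0 7
2 4 1

After move 2 (L):
3 5 8
0 6 7
2 4 1

After move 3 (U):
0 5 8
3 6 7
2 4 1

Answer: 0 5 8
3 6 7
2 4 1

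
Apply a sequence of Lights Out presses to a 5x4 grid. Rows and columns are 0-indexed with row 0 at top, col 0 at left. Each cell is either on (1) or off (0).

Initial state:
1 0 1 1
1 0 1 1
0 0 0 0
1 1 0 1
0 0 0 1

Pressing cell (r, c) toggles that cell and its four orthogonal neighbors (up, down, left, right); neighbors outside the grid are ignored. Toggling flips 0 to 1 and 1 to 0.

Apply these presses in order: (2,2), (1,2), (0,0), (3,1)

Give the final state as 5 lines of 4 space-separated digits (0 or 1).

Answer: 0 1 0 1
0 1 1 0
0 0 0 1
0 0 0 1
0 1 0 1

Derivation:
After press 1 at (2,2):
1 0 1 1
1 0 0 1
0 1 1 1
1 1 1 1
0 0 0 1

After press 2 at (1,2):
1 0 0 1
1 1 1 0
0 1 0 1
1 1 1 1
0 0 0 1

After press 3 at (0,0):
0 1 0 1
0 1 1 0
0 1 0 1
1 1 1 1
0 0 0 1

After press 4 at (3,1):
0 1 0 1
0 1 1 0
0 0 0 1
0 0 0 1
0 1 0 1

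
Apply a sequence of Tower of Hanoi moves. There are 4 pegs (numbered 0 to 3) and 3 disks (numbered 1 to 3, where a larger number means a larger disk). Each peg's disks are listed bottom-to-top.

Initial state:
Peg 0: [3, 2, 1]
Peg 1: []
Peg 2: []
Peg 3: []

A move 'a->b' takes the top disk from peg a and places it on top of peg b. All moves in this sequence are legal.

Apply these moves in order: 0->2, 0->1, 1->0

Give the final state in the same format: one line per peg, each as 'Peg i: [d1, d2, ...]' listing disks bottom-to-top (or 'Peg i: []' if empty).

Answer: Peg 0: [3, 2]
Peg 1: []
Peg 2: [1]
Peg 3: []

Derivation:
After move 1 (0->2):
Peg 0: [3, 2]
Peg 1: []
Peg 2: [1]
Peg 3: []

After move 2 (0->1):
Peg 0: [3]
Peg 1: [2]
Peg 2: [1]
Peg 3: []

After move 3 (1->0):
Peg 0: [3, 2]
Peg 1: []
Peg 2: [1]
Peg 3: []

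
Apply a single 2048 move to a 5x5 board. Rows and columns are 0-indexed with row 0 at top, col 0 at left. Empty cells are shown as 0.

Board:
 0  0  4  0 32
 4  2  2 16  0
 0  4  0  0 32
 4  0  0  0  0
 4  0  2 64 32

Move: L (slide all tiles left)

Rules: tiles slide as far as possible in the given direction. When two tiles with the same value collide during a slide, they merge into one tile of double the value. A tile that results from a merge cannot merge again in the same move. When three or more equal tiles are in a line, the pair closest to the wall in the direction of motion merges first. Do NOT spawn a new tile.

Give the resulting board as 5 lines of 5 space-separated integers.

Answer:  4 32  0  0  0
 4  4 16  0  0
 4 32  0  0  0
 4  0  0  0  0
 4  2 64 32  0

Derivation:
Slide left:
row 0: [0, 0, 4, 0, 32] -> [4, 32, 0, 0, 0]
row 1: [4, 2, 2, 16, 0] -> [4, 4, 16, 0, 0]
row 2: [0, 4, 0, 0, 32] -> [4, 32, 0, 0, 0]
row 3: [4, 0, 0, 0, 0] -> [4, 0, 0, 0, 0]
row 4: [4, 0, 2, 64, 32] -> [4, 2, 64, 32, 0]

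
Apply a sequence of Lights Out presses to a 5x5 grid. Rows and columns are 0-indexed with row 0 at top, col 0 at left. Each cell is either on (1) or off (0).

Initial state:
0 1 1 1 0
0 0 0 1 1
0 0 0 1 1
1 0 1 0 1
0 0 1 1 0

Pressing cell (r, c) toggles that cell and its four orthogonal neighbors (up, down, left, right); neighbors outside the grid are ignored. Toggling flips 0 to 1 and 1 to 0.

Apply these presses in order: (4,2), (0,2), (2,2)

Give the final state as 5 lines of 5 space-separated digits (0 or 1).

After press 1 at (4,2):
0 1 1 1 0
0 0 0 1 1
0 0 0 1 1
1 0 0 0 1
0 1 0 0 0

After press 2 at (0,2):
0 0 0 0 0
0 0 1 1 1
0 0 0 1 1
1 0 0 0 1
0 1 0 0 0

After press 3 at (2,2):
0 0 0 0 0
0 0 0 1 1
0 1 1 0 1
1 0 1 0 1
0 1 0 0 0

Answer: 0 0 0 0 0
0 0 0 1 1
0 1 1 0 1
1 0 1 0 1
0 1 0 0 0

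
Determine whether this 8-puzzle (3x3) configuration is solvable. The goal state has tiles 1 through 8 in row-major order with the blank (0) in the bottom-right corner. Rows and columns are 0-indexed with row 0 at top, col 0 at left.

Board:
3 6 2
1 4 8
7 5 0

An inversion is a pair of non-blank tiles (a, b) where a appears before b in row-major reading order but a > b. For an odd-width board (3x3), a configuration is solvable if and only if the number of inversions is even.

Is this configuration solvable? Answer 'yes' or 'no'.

Answer: yes

Derivation:
Inversions (pairs i<j in row-major order where tile[i] > tile[j] > 0): 10
10 is even, so the puzzle is solvable.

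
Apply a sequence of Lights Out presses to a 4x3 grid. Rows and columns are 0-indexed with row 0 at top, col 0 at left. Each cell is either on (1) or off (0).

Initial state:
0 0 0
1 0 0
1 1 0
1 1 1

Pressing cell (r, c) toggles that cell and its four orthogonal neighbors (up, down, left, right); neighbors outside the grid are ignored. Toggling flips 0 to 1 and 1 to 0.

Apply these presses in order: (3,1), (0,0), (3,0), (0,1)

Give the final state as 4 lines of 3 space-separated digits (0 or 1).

After press 1 at (3,1):
0 0 0
1 0 0
1 0 0
0 0 0

After press 2 at (0,0):
1 1 0
0 0 0
1 0 0
0 0 0

After press 3 at (3,0):
1 1 0
0 0 0
0 0 0
1 1 0

After press 4 at (0,1):
0 0 1
0 1 0
0 0 0
1 1 0

Answer: 0 0 1
0 1 0
0 0 0
1 1 0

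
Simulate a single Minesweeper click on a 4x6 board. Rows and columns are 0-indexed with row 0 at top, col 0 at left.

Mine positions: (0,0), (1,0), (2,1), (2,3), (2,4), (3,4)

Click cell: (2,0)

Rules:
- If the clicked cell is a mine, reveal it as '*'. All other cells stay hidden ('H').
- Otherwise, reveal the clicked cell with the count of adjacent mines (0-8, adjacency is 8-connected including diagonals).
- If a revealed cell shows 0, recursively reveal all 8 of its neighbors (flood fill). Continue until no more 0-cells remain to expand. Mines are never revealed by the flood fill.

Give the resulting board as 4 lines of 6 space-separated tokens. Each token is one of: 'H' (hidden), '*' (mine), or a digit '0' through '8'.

H H H H H H
H H H H H H
2 H H H H H
H H H H H H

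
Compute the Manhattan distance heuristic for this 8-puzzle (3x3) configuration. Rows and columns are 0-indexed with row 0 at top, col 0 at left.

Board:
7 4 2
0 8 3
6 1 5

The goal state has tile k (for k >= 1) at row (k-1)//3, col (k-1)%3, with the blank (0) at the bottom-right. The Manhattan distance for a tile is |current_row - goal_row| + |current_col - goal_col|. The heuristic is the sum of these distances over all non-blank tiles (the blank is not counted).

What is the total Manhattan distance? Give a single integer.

Tile 7: at (0,0), goal (2,0), distance |0-2|+|0-0| = 2
Tile 4: at (0,1), goal (1,0), distance |0-1|+|1-0| = 2
Tile 2: at (0,2), goal (0,1), distance |0-0|+|2-1| = 1
Tile 8: at (1,1), goal (2,1), distance |1-2|+|1-1| = 1
Tile 3: at (1,2), goal (0,2), distance |1-0|+|2-2| = 1
Tile 6: at (2,0), goal (1,2), distance |2-1|+|0-2| = 3
Tile 1: at (2,1), goal (0,0), distance |2-0|+|1-0| = 3
Tile 5: at (2,2), goal (1,1), distance |2-1|+|2-1| = 2
Sum: 2 + 2 + 1 + 1 + 1 + 3 + 3 + 2 = 15

Answer: 15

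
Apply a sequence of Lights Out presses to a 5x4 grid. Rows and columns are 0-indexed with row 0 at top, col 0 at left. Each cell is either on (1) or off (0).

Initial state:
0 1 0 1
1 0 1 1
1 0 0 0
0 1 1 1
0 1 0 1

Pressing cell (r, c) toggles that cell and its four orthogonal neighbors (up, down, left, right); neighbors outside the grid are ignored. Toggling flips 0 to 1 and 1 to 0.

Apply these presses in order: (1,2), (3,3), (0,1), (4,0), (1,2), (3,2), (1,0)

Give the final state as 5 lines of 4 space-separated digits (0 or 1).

After press 1 at (1,2):
0 1 1 1
1 1 0 0
1 0 1 0
0 1 1 1
0 1 0 1

After press 2 at (3,3):
0 1 1 1
1 1 0 0
1 0 1 1
0 1 0 0
0 1 0 0

After press 3 at (0,1):
1 0 0 1
1 0 0 0
1 0 1 1
0 1 0 0
0 1 0 0

After press 4 at (4,0):
1 0 0 1
1 0 0 0
1 0 1 1
1 1 0 0
1 0 0 0

After press 5 at (1,2):
1 0 1 1
1 1 1 1
1 0 0 1
1 1 0 0
1 0 0 0

After press 6 at (3,2):
1 0 1 1
1 1 1 1
1 0 1 1
1 0 1 1
1 0 1 0

After press 7 at (1,0):
0 0 1 1
0 0 1 1
0 0 1 1
1 0 1 1
1 0 1 0

Answer: 0 0 1 1
0 0 1 1
0 0 1 1
1 0 1 1
1 0 1 0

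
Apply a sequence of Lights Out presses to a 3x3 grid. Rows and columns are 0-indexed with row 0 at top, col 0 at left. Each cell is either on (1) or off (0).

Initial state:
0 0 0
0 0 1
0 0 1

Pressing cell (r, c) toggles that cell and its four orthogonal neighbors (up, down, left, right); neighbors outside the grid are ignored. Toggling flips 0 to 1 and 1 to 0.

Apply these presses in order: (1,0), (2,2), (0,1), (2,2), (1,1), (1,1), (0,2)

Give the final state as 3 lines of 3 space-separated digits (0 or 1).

After press 1 at (1,0):
1 0 0
1 1 1
1 0 1

After press 2 at (2,2):
1 0 0
1 1 0
1 1 0

After press 3 at (0,1):
0 1 1
1 0 0
1 1 0

After press 4 at (2,2):
0 1 1
1 0 1
1 0 1

After press 5 at (1,1):
0 0 1
0 1 0
1 1 1

After press 6 at (1,1):
0 1 1
1 0 1
1 0 1

After press 7 at (0,2):
0 0 0
1 0 0
1 0 1

Answer: 0 0 0
1 0 0
1 0 1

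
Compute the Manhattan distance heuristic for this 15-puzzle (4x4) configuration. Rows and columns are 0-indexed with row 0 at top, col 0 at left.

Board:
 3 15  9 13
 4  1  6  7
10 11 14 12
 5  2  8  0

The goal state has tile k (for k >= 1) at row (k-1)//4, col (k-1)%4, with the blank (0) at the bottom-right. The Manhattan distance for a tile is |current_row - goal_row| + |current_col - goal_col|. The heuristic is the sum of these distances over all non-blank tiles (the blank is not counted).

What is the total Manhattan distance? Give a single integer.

Tile 3: at (0,0), goal (0,2), distance |0-0|+|0-2| = 2
Tile 15: at (0,1), goal (3,2), distance |0-3|+|1-2| = 4
Tile 9: at (0,2), goal (2,0), distance |0-2|+|2-0| = 4
Tile 13: at (0,3), goal (3,0), distance |0-3|+|3-0| = 6
Tile 4: at (1,0), goal (0,3), distance |1-0|+|0-3| = 4
Tile 1: at (1,1), goal (0,0), distance |1-0|+|1-0| = 2
Tile 6: at (1,2), goal (1,1), distance |1-1|+|2-1| = 1
Tile 7: at (1,3), goal (1,2), distance |1-1|+|3-2| = 1
Tile 10: at (2,0), goal (2,1), distance |2-2|+|0-1| = 1
Tile 11: at (2,1), goal (2,2), distance |2-2|+|1-2| = 1
Tile 14: at (2,2), goal (3,1), distance |2-3|+|2-1| = 2
Tile 12: at (2,3), goal (2,3), distance |2-2|+|3-3| = 0
Tile 5: at (3,0), goal (1,0), distance |3-1|+|0-0| = 2
Tile 2: at (3,1), goal (0,1), distance |3-0|+|1-1| = 3
Tile 8: at (3,2), goal (1,3), distance |3-1|+|2-3| = 3
Sum: 2 + 4 + 4 + 6 + 4 + 2 + 1 + 1 + 1 + 1 + 2 + 0 + 2 + 3 + 3 = 36

Answer: 36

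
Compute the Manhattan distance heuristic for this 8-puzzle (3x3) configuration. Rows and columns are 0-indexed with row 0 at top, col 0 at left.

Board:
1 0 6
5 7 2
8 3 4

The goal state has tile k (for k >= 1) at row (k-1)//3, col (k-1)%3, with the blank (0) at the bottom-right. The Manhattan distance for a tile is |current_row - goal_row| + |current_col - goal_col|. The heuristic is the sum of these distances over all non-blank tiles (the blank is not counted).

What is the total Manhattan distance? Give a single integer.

Answer: 13

Derivation:
Tile 1: at (0,0), goal (0,0), distance |0-0|+|0-0| = 0
Tile 6: at (0,2), goal (1,2), distance |0-1|+|2-2| = 1
Tile 5: at (1,0), goal (1,1), distance |1-1|+|0-1| = 1
Tile 7: at (1,1), goal (2,0), distance |1-2|+|1-0| = 2
Tile 2: at (1,2), goal (0,1), distance |1-0|+|2-1| = 2
Tile 8: at (2,0), goal (2,1), distance |2-2|+|0-1| = 1
Tile 3: at (2,1), goal (0,2), distance |2-0|+|1-2| = 3
Tile 4: at (2,2), goal (1,0), distance |2-1|+|2-0| = 3
Sum: 0 + 1 + 1 + 2 + 2 + 1 + 3 + 3 = 13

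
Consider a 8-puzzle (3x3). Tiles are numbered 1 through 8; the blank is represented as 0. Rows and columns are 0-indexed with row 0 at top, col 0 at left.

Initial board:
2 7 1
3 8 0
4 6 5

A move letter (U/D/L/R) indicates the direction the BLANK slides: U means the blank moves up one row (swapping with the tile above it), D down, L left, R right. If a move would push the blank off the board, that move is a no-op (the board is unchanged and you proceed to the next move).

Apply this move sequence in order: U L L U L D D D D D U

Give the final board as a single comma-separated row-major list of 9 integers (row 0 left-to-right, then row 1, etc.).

Answer: 3, 2, 7, 0, 8, 1, 4, 6, 5

Derivation:
After move 1 (U):
2 7 0
3 8 1
4 6 5

After move 2 (L):
2 0 7
3 8 1
4 6 5

After move 3 (L):
0 2 7
3 8 1
4 6 5

After move 4 (U):
0 2 7
3 8 1
4 6 5

After move 5 (L):
0 2 7
3 8 1
4 6 5

After move 6 (D):
3 2 7
0 8 1
4 6 5

After move 7 (D):
3 2 7
4 8 1
0 6 5

After move 8 (D):
3 2 7
4 8 1
0 6 5

After move 9 (D):
3 2 7
4 8 1
0 6 5

After move 10 (D):
3 2 7
4 8 1
0 6 5

After move 11 (U):
3 2 7
0 8 1
4 6 5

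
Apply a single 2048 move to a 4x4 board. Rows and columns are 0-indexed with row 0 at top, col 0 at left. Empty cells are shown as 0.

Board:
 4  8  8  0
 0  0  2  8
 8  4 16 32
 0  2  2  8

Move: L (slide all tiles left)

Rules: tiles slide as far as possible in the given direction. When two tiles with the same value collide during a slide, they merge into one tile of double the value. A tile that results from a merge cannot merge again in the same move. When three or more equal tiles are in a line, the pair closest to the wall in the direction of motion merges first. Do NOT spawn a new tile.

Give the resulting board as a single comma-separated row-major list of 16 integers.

Answer: 4, 16, 0, 0, 2, 8, 0, 0, 8, 4, 16, 32, 4, 8, 0, 0

Derivation:
Slide left:
row 0: [4, 8, 8, 0] -> [4, 16, 0, 0]
row 1: [0, 0, 2, 8] -> [2, 8, 0, 0]
row 2: [8, 4, 16, 32] -> [8, 4, 16, 32]
row 3: [0, 2, 2, 8] -> [4, 8, 0, 0]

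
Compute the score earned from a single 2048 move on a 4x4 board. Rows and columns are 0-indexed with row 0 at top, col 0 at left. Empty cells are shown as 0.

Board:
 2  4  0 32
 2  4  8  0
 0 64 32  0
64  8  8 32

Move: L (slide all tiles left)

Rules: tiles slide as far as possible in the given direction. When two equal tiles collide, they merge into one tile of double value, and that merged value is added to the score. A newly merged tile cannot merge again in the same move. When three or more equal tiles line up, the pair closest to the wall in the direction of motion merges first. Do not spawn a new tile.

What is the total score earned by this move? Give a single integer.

Answer: 16

Derivation:
Slide left:
row 0: [2, 4, 0, 32] -> [2, 4, 32, 0]  score +0 (running 0)
row 1: [2, 4, 8, 0] -> [2, 4, 8, 0]  score +0 (running 0)
row 2: [0, 64, 32, 0] -> [64, 32, 0, 0]  score +0 (running 0)
row 3: [64, 8, 8, 32] -> [64, 16, 32, 0]  score +16 (running 16)
Board after move:
 2  4 32  0
 2  4  8  0
64 32  0  0
64 16 32  0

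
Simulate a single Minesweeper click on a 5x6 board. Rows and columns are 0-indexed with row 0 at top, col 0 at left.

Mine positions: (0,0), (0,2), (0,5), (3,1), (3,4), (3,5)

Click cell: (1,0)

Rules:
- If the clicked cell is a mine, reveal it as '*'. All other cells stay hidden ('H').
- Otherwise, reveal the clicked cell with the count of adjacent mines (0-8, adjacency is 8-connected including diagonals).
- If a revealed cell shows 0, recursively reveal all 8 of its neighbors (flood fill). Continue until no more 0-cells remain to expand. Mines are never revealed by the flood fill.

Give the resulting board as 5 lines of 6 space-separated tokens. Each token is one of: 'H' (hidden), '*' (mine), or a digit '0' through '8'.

H H H H H H
1 H H H H H
H H H H H H
H H H H H H
H H H H H H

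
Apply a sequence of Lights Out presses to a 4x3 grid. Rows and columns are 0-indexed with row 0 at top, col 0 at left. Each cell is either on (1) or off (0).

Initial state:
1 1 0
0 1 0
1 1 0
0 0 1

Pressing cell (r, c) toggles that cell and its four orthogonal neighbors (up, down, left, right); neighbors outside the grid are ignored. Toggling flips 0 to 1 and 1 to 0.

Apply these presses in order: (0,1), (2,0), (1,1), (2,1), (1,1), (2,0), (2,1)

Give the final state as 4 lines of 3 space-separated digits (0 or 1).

After press 1 at (0,1):
0 0 1
0 0 0
1 1 0
0 0 1

After press 2 at (2,0):
0 0 1
1 0 0
0 0 0
1 0 1

After press 3 at (1,1):
0 1 1
0 1 1
0 1 0
1 0 1

After press 4 at (2,1):
0 1 1
0 0 1
1 0 1
1 1 1

After press 5 at (1,1):
0 0 1
1 1 0
1 1 1
1 1 1

After press 6 at (2,0):
0 0 1
0 1 0
0 0 1
0 1 1

After press 7 at (2,1):
0 0 1
0 0 0
1 1 0
0 0 1

Answer: 0 0 1
0 0 0
1 1 0
0 0 1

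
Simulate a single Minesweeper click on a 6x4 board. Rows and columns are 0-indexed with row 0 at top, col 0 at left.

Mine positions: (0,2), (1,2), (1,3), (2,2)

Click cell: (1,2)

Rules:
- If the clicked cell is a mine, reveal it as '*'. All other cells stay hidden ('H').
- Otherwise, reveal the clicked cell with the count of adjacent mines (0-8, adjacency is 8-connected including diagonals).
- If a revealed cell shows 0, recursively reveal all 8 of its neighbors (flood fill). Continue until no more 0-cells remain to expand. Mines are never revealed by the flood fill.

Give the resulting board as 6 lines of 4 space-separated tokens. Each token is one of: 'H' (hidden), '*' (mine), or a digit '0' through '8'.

H H H H
H H * H
H H H H
H H H H
H H H H
H H H H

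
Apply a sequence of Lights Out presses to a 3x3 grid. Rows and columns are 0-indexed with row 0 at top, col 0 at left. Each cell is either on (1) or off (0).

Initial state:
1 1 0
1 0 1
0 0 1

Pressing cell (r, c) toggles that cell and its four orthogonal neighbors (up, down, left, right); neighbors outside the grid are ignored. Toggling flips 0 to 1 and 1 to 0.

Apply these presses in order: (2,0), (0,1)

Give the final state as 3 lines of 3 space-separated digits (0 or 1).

After press 1 at (2,0):
1 1 0
0 0 1
1 1 1

After press 2 at (0,1):
0 0 1
0 1 1
1 1 1

Answer: 0 0 1
0 1 1
1 1 1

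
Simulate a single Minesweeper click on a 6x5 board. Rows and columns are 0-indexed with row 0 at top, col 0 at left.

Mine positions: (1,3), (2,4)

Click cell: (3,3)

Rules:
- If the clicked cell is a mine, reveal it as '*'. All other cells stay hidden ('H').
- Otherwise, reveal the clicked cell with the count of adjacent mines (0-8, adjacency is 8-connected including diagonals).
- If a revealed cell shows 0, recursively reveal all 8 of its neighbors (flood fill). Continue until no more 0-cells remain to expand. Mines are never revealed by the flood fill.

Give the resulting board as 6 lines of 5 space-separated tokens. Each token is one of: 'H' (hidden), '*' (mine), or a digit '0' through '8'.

H H H H H
H H H H H
H H H H H
H H H 1 H
H H H H H
H H H H H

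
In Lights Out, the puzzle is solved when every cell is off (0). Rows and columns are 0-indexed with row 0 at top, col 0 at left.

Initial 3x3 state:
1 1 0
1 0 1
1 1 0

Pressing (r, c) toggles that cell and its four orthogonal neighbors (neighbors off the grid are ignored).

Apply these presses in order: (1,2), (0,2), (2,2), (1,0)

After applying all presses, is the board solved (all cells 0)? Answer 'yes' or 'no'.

Answer: yes

Derivation:
After press 1 at (1,2):
1 1 1
1 1 0
1 1 1

After press 2 at (0,2):
1 0 0
1 1 1
1 1 1

After press 3 at (2,2):
1 0 0
1 1 0
1 0 0

After press 4 at (1,0):
0 0 0
0 0 0
0 0 0

Lights still on: 0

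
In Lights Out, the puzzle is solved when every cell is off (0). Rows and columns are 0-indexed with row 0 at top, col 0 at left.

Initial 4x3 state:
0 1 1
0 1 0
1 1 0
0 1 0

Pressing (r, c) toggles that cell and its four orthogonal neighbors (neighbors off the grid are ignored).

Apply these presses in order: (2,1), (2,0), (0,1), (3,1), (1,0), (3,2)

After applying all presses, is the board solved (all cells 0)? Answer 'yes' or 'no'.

Answer: yes

Derivation:
After press 1 at (2,1):
0 1 1
0 0 0
0 0 1
0 0 0

After press 2 at (2,0):
0 1 1
1 0 0
1 1 1
1 0 0

After press 3 at (0,1):
1 0 0
1 1 0
1 1 1
1 0 0

After press 4 at (3,1):
1 0 0
1 1 0
1 0 1
0 1 1

After press 5 at (1,0):
0 0 0
0 0 0
0 0 1
0 1 1

After press 6 at (3,2):
0 0 0
0 0 0
0 0 0
0 0 0

Lights still on: 0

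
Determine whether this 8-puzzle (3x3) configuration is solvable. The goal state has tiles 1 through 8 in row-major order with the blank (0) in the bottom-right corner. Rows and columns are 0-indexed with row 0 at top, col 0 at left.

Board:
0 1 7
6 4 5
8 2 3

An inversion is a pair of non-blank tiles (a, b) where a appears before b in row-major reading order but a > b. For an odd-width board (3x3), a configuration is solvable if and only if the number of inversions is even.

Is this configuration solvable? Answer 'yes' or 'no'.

Inversions (pairs i<j in row-major order where tile[i] > tile[j] > 0): 15
15 is odd, so the puzzle is not solvable.

Answer: no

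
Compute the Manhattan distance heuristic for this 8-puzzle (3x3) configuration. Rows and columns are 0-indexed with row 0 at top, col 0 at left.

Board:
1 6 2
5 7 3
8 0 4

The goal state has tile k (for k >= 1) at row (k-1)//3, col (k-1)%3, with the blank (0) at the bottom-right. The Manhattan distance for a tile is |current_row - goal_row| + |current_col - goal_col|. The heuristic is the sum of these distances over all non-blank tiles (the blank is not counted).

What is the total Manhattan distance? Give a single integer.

Answer: 11

Derivation:
Tile 1: (0,0)->(0,0) = 0
Tile 6: (0,1)->(1,2) = 2
Tile 2: (0,2)->(0,1) = 1
Tile 5: (1,0)->(1,1) = 1
Tile 7: (1,1)->(2,0) = 2
Tile 3: (1,2)->(0,2) = 1
Tile 8: (2,0)->(2,1) = 1
Tile 4: (2,2)->(1,0) = 3
Sum: 0 + 2 + 1 + 1 + 2 + 1 + 1 + 3 = 11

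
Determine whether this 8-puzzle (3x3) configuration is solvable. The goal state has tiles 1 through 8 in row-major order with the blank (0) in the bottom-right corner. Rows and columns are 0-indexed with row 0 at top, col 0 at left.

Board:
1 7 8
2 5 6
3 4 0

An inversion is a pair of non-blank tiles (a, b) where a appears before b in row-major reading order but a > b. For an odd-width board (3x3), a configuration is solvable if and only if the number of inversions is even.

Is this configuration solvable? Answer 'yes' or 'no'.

Answer: yes

Derivation:
Inversions (pairs i<j in row-major order where tile[i] > tile[j] > 0): 14
14 is even, so the puzzle is solvable.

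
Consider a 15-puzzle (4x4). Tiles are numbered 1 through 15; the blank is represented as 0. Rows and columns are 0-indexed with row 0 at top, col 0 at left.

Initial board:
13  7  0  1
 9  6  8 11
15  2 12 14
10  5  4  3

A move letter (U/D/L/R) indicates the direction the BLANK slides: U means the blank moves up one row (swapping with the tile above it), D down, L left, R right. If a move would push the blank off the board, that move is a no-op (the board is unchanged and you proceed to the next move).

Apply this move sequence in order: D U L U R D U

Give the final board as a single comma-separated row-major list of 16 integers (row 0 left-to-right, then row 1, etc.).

After move 1 (D):
13  7  8  1
 9  6  0 11
15  2 12 14
10  5  4  3

After move 2 (U):
13  7  0  1
 9  6  8 11
15  2 12 14
10  5  4  3

After move 3 (L):
13  0  7  1
 9  6  8 11
15  2 12 14
10  5  4  3

After move 4 (U):
13  0  7  1
 9  6  8 11
15  2 12 14
10  5  4  3

After move 5 (R):
13  7  0  1
 9  6  8 11
15  2 12 14
10  5  4  3

After move 6 (D):
13  7  8  1
 9  6  0 11
15  2 12 14
10  5  4  3

After move 7 (U):
13  7  0  1
 9  6  8 11
15  2 12 14
10  5  4  3

Answer: 13, 7, 0, 1, 9, 6, 8, 11, 15, 2, 12, 14, 10, 5, 4, 3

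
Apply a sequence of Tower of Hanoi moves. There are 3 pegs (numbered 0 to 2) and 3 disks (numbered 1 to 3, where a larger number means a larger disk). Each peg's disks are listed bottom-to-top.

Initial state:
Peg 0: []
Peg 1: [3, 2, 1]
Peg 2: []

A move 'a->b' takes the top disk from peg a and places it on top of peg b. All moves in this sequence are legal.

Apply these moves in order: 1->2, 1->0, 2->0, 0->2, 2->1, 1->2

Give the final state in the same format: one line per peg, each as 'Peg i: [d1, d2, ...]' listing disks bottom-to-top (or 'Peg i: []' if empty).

Answer: Peg 0: [2]
Peg 1: [3]
Peg 2: [1]

Derivation:
After move 1 (1->2):
Peg 0: []
Peg 1: [3, 2]
Peg 2: [1]

After move 2 (1->0):
Peg 0: [2]
Peg 1: [3]
Peg 2: [1]

After move 3 (2->0):
Peg 0: [2, 1]
Peg 1: [3]
Peg 2: []

After move 4 (0->2):
Peg 0: [2]
Peg 1: [3]
Peg 2: [1]

After move 5 (2->1):
Peg 0: [2]
Peg 1: [3, 1]
Peg 2: []

After move 6 (1->2):
Peg 0: [2]
Peg 1: [3]
Peg 2: [1]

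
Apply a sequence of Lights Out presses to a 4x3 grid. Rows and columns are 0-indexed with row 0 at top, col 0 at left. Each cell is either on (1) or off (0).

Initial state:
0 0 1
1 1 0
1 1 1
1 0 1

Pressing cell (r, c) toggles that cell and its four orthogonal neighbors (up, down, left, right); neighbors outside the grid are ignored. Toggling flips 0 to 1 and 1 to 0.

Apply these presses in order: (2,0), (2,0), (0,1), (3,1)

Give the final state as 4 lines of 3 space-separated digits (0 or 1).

After press 1 at (2,0):
0 0 1
0 1 0
0 0 1
0 0 1

After press 2 at (2,0):
0 0 1
1 1 0
1 1 1
1 0 1

After press 3 at (0,1):
1 1 0
1 0 0
1 1 1
1 0 1

After press 4 at (3,1):
1 1 0
1 0 0
1 0 1
0 1 0

Answer: 1 1 0
1 0 0
1 0 1
0 1 0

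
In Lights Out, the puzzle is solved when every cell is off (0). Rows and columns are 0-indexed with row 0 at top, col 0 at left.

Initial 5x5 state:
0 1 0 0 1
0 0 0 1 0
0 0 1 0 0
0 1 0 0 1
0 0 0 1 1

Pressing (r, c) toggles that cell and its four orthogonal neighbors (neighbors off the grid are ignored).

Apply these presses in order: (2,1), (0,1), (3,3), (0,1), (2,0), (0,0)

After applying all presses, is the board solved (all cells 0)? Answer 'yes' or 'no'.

After press 1 at (2,1):
0 1 0 0 1
0 1 0 1 0
1 1 0 0 0
0 0 0 0 1
0 0 0 1 1

After press 2 at (0,1):
1 0 1 0 1
0 0 0 1 0
1 1 0 0 0
0 0 0 0 1
0 0 0 1 1

After press 3 at (3,3):
1 0 1 0 1
0 0 0 1 0
1 1 0 1 0
0 0 1 1 0
0 0 0 0 1

After press 4 at (0,1):
0 1 0 0 1
0 1 0 1 0
1 1 0 1 0
0 0 1 1 0
0 0 0 0 1

After press 5 at (2,0):
0 1 0 0 1
1 1 0 1 0
0 0 0 1 0
1 0 1 1 0
0 0 0 0 1

After press 6 at (0,0):
1 0 0 0 1
0 1 0 1 0
0 0 0 1 0
1 0 1 1 0
0 0 0 0 1

Lights still on: 9

Answer: no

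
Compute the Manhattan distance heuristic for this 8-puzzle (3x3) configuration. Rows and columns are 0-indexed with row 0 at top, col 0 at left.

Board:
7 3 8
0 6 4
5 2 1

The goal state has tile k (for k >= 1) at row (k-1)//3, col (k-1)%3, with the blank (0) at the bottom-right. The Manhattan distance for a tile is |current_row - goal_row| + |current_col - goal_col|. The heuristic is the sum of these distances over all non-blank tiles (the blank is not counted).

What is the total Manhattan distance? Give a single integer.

Tile 7: at (0,0), goal (2,0), distance |0-2|+|0-0| = 2
Tile 3: at (0,1), goal (0,2), distance |0-0|+|1-2| = 1
Tile 8: at (0,2), goal (2,1), distance |0-2|+|2-1| = 3
Tile 6: at (1,1), goal (1,2), distance |1-1|+|1-2| = 1
Tile 4: at (1,2), goal (1,0), distance |1-1|+|2-0| = 2
Tile 5: at (2,0), goal (1,1), distance |2-1|+|0-1| = 2
Tile 2: at (2,1), goal (0,1), distance |2-0|+|1-1| = 2
Tile 1: at (2,2), goal (0,0), distance |2-0|+|2-0| = 4
Sum: 2 + 1 + 3 + 1 + 2 + 2 + 2 + 4 = 17

Answer: 17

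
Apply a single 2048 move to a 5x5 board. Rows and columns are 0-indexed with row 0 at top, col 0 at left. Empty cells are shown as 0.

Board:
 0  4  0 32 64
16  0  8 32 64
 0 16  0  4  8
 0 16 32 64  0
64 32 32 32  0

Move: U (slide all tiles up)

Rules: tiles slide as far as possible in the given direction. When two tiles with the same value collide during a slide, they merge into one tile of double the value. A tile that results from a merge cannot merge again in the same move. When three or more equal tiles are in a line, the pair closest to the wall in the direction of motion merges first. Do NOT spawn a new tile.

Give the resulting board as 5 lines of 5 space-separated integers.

Slide up:
col 0: [0, 16, 0, 0, 64] -> [16, 64, 0, 0, 0]
col 1: [4, 0, 16, 16, 32] -> [4, 32, 32, 0, 0]
col 2: [0, 8, 0, 32, 32] -> [8, 64, 0, 0, 0]
col 3: [32, 32, 4, 64, 32] -> [64, 4, 64, 32, 0]
col 4: [64, 64, 8, 0, 0] -> [128, 8, 0, 0, 0]

Answer:  16   4   8  64 128
 64  32  64   4   8
  0  32   0  64   0
  0   0   0  32   0
  0   0   0   0   0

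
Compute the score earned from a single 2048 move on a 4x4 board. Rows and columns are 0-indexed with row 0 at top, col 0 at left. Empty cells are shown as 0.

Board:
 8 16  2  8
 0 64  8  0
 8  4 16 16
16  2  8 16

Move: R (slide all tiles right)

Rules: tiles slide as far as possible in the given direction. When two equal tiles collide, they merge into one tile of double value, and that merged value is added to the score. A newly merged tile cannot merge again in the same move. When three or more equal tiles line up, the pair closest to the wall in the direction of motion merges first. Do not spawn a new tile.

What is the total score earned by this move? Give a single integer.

Answer: 32

Derivation:
Slide right:
row 0: [8, 16, 2, 8] -> [8, 16, 2, 8]  score +0 (running 0)
row 1: [0, 64, 8, 0] -> [0, 0, 64, 8]  score +0 (running 0)
row 2: [8, 4, 16, 16] -> [0, 8, 4, 32]  score +32 (running 32)
row 3: [16, 2, 8, 16] -> [16, 2, 8, 16]  score +0 (running 32)
Board after move:
 8 16  2  8
 0  0 64  8
 0  8  4 32
16  2  8 16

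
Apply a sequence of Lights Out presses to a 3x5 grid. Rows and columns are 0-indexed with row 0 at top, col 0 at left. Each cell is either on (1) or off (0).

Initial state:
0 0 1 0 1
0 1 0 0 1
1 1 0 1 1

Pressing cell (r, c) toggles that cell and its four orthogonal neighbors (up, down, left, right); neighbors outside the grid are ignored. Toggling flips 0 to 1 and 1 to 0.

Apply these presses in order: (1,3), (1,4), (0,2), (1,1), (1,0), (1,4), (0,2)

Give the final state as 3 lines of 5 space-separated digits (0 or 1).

After press 1 at (1,3):
0 0 1 1 1
0 1 1 1 0
1 1 0 0 1

After press 2 at (1,4):
0 0 1 1 0
0 1 1 0 1
1 1 0 0 0

After press 3 at (0,2):
0 1 0 0 0
0 1 0 0 1
1 1 0 0 0

After press 4 at (1,1):
0 0 0 0 0
1 0 1 0 1
1 0 0 0 0

After press 5 at (1,0):
1 0 0 0 0
0 1 1 0 1
0 0 0 0 0

After press 6 at (1,4):
1 0 0 0 1
0 1 1 1 0
0 0 0 0 1

After press 7 at (0,2):
1 1 1 1 1
0 1 0 1 0
0 0 0 0 1

Answer: 1 1 1 1 1
0 1 0 1 0
0 0 0 0 1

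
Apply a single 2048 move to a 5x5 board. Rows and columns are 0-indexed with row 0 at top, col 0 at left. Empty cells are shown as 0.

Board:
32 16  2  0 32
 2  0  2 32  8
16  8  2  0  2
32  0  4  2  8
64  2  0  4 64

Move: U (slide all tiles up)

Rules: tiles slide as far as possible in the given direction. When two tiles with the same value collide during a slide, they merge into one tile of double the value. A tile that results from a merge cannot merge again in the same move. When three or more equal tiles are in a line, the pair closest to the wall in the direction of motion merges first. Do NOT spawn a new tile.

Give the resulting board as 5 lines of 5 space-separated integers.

Slide up:
col 0: [32, 2, 16, 32, 64] -> [32, 2, 16, 32, 64]
col 1: [16, 0, 8, 0, 2] -> [16, 8, 2, 0, 0]
col 2: [2, 2, 2, 4, 0] -> [4, 2, 4, 0, 0]
col 3: [0, 32, 0, 2, 4] -> [32, 2, 4, 0, 0]
col 4: [32, 8, 2, 8, 64] -> [32, 8, 2, 8, 64]

Answer: 32 16  4 32 32
 2  8  2  2  8
16  2  4  4  2
32  0  0  0  8
64  0  0  0 64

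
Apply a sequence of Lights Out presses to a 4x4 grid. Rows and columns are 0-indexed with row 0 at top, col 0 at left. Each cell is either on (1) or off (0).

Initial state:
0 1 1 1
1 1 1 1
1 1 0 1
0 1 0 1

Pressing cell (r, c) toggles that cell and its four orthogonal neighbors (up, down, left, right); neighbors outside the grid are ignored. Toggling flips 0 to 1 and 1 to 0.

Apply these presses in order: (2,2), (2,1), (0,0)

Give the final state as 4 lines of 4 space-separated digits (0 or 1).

Answer: 1 0 1 1
0 0 0 1
0 1 0 0
0 0 1 1

Derivation:
After press 1 at (2,2):
0 1 1 1
1 1 0 1
1 0 1 0
0 1 1 1

After press 2 at (2,1):
0 1 1 1
1 0 0 1
0 1 0 0
0 0 1 1

After press 3 at (0,0):
1 0 1 1
0 0 0 1
0 1 0 0
0 0 1 1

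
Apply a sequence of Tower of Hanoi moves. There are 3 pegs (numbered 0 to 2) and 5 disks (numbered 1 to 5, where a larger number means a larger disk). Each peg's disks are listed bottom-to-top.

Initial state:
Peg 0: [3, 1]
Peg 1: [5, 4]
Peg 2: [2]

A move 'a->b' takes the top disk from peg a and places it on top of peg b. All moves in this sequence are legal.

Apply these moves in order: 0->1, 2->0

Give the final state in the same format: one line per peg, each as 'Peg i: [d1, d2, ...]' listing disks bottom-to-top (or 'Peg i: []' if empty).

Answer: Peg 0: [3, 2]
Peg 1: [5, 4, 1]
Peg 2: []

Derivation:
After move 1 (0->1):
Peg 0: [3]
Peg 1: [5, 4, 1]
Peg 2: [2]

After move 2 (2->0):
Peg 0: [3, 2]
Peg 1: [5, 4, 1]
Peg 2: []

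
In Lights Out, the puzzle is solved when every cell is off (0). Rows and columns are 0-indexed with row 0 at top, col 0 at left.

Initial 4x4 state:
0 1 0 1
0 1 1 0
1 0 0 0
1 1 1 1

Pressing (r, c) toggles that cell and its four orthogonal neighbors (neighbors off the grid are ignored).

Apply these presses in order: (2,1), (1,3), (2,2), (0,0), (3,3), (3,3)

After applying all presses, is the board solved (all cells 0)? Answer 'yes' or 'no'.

Answer: no

Derivation:
After press 1 at (2,1):
0 1 0 1
0 0 1 0
0 1 1 0
1 0 1 1

After press 2 at (1,3):
0 1 0 0
0 0 0 1
0 1 1 1
1 0 1 1

After press 3 at (2,2):
0 1 0 0
0 0 1 1
0 0 0 0
1 0 0 1

After press 4 at (0,0):
1 0 0 0
1 0 1 1
0 0 0 0
1 0 0 1

After press 5 at (3,3):
1 0 0 0
1 0 1 1
0 0 0 1
1 0 1 0

After press 6 at (3,3):
1 0 0 0
1 0 1 1
0 0 0 0
1 0 0 1

Lights still on: 6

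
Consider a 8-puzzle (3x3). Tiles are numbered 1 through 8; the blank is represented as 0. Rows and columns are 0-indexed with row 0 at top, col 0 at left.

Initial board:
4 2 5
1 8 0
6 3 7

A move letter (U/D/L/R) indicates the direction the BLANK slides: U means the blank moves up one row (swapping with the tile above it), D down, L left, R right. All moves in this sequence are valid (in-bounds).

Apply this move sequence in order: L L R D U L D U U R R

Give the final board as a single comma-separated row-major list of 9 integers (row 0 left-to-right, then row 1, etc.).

After move 1 (L):
4 2 5
1 0 8
6 3 7

After move 2 (L):
4 2 5
0 1 8
6 3 7

After move 3 (R):
4 2 5
1 0 8
6 3 7

After move 4 (D):
4 2 5
1 3 8
6 0 7

After move 5 (U):
4 2 5
1 0 8
6 3 7

After move 6 (L):
4 2 5
0 1 8
6 3 7

After move 7 (D):
4 2 5
6 1 8
0 3 7

After move 8 (U):
4 2 5
0 1 8
6 3 7

After move 9 (U):
0 2 5
4 1 8
6 3 7

After move 10 (R):
2 0 5
4 1 8
6 3 7

After move 11 (R):
2 5 0
4 1 8
6 3 7

Answer: 2, 5, 0, 4, 1, 8, 6, 3, 7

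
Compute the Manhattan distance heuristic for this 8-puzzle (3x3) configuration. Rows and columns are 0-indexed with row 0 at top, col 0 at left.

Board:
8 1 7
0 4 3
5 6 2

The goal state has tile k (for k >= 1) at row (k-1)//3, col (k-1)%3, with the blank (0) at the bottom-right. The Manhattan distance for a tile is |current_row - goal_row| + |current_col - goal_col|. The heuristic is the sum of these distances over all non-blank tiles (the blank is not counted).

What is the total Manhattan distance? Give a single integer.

Answer: 17

Derivation:
Tile 8: at (0,0), goal (2,1), distance |0-2|+|0-1| = 3
Tile 1: at (0,1), goal (0,0), distance |0-0|+|1-0| = 1
Tile 7: at (0,2), goal (2,0), distance |0-2|+|2-0| = 4
Tile 4: at (1,1), goal (1,0), distance |1-1|+|1-0| = 1
Tile 3: at (1,2), goal (0,2), distance |1-0|+|2-2| = 1
Tile 5: at (2,0), goal (1,1), distance |2-1|+|0-1| = 2
Tile 6: at (2,1), goal (1,2), distance |2-1|+|1-2| = 2
Tile 2: at (2,2), goal (0,1), distance |2-0|+|2-1| = 3
Sum: 3 + 1 + 4 + 1 + 1 + 2 + 2 + 3 = 17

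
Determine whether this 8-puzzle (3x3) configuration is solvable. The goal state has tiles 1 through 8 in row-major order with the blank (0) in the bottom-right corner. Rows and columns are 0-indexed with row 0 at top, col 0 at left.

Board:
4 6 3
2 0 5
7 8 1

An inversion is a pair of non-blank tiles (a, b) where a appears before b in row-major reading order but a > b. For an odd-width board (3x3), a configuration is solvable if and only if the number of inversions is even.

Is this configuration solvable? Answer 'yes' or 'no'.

Answer: no

Derivation:
Inversions (pairs i<j in row-major order where tile[i] > tile[j] > 0): 13
13 is odd, so the puzzle is not solvable.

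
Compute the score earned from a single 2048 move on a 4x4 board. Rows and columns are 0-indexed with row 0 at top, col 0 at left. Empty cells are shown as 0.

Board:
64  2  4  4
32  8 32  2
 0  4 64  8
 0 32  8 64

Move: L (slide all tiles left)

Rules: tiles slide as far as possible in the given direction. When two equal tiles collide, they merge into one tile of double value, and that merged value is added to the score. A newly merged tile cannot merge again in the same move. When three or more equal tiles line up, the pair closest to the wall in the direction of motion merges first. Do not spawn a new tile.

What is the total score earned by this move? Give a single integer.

Answer: 8

Derivation:
Slide left:
row 0: [64, 2, 4, 4] -> [64, 2, 8, 0]  score +8 (running 8)
row 1: [32, 8, 32, 2] -> [32, 8, 32, 2]  score +0 (running 8)
row 2: [0, 4, 64, 8] -> [4, 64, 8, 0]  score +0 (running 8)
row 3: [0, 32, 8, 64] -> [32, 8, 64, 0]  score +0 (running 8)
Board after move:
64  2  8  0
32  8 32  2
 4 64  8  0
32  8 64  0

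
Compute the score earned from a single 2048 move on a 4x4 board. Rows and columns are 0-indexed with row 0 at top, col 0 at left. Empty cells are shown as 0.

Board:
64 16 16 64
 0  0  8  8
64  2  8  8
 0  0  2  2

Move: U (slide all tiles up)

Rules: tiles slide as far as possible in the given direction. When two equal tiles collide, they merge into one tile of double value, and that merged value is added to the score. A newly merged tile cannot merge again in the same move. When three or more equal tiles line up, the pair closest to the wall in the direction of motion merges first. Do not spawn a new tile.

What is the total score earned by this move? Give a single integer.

Slide up:
col 0: [64, 0, 64, 0] -> [128, 0, 0, 0]  score +128 (running 128)
col 1: [16, 0, 2, 0] -> [16, 2, 0, 0]  score +0 (running 128)
col 2: [16, 8, 8, 2] -> [16, 16, 2, 0]  score +16 (running 144)
col 3: [64, 8, 8, 2] -> [64, 16, 2, 0]  score +16 (running 160)
Board after move:
128  16  16  64
  0   2  16  16
  0   0   2   2
  0   0   0   0

Answer: 160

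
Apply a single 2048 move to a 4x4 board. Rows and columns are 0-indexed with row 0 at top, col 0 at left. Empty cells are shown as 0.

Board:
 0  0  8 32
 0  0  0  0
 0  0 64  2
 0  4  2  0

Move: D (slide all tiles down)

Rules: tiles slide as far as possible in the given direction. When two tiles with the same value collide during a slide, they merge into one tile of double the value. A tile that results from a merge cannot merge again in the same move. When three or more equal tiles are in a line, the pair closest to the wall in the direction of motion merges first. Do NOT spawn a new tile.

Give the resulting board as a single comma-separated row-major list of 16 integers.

Slide down:
col 0: [0, 0, 0, 0] -> [0, 0, 0, 0]
col 1: [0, 0, 0, 4] -> [0, 0, 0, 4]
col 2: [8, 0, 64, 2] -> [0, 8, 64, 2]
col 3: [32, 0, 2, 0] -> [0, 0, 32, 2]

Answer: 0, 0, 0, 0, 0, 0, 8, 0, 0, 0, 64, 32, 0, 4, 2, 2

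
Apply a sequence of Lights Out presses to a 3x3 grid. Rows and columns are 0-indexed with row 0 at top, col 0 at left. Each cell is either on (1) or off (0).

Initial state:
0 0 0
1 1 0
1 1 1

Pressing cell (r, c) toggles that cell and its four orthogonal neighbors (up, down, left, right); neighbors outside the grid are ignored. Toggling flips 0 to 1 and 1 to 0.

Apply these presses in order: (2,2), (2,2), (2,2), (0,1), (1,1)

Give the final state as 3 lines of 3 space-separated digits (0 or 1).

Answer: 1 0 1
0 1 0
1 1 0

Derivation:
After press 1 at (2,2):
0 0 0
1 1 1
1 0 0

After press 2 at (2,2):
0 0 0
1 1 0
1 1 1

After press 3 at (2,2):
0 0 0
1 1 1
1 0 0

After press 4 at (0,1):
1 1 1
1 0 1
1 0 0

After press 5 at (1,1):
1 0 1
0 1 0
1 1 0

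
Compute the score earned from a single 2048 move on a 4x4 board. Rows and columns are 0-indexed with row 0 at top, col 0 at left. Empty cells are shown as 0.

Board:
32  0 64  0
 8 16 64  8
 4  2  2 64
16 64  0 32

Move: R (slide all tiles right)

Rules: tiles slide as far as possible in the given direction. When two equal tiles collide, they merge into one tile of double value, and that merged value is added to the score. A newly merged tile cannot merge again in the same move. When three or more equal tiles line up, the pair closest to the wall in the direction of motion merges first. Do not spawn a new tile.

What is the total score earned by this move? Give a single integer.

Slide right:
row 0: [32, 0, 64, 0] -> [0, 0, 32, 64]  score +0 (running 0)
row 1: [8, 16, 64, 8] -> [8, 16, 64, 8]  score +0 (running 0)
row 2: [4, 2, 2, 64] -> [0, 4, 4, 64]  score +4 (running 4)
row 3: [16, 64, 0, 32] -> [0, 16, 64, 32]  score +0 (running 4)
Board after move:
 0  0 32 64
 8 16 64  8
 0  4  4 64
 0 16 64 32

Answer: 4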